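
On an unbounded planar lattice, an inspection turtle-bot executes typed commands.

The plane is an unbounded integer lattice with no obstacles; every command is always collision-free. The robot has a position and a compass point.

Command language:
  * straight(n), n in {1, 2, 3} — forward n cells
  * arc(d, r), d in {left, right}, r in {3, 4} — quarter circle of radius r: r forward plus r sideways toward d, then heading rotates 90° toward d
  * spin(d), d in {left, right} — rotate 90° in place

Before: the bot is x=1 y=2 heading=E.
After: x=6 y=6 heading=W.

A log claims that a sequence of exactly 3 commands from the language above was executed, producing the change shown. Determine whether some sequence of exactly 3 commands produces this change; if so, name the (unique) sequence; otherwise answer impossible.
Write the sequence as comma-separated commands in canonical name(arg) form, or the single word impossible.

straight(1), arc(left, 4), spin(left)

key: cell and facing (now W) both changed — the 3 commands mix motion and turning
initial: x=1 y=2 heading=E
t=1 straight(1) ⇒ x=2 y=2 heading=E
t=2 arc(left, 4) ⇒ x=6 y=6 heading=N
t=3 spin(left) ⇒ x=6 y=6 heading=W
no other 3-command option fits: unique.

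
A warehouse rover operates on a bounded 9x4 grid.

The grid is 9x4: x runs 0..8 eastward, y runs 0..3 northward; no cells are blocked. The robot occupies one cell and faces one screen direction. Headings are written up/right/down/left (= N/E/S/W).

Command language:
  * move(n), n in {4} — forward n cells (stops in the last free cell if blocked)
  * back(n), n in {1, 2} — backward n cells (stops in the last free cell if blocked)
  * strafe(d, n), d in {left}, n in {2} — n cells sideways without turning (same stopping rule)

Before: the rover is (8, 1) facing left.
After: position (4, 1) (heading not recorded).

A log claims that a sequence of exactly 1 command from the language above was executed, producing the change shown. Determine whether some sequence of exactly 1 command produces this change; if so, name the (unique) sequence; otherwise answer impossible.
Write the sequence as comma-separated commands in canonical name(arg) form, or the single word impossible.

move(4)

start: (8, 1) facing left
[1] after move(4): (4, 1) facing left
no other 1-command option fits: unique.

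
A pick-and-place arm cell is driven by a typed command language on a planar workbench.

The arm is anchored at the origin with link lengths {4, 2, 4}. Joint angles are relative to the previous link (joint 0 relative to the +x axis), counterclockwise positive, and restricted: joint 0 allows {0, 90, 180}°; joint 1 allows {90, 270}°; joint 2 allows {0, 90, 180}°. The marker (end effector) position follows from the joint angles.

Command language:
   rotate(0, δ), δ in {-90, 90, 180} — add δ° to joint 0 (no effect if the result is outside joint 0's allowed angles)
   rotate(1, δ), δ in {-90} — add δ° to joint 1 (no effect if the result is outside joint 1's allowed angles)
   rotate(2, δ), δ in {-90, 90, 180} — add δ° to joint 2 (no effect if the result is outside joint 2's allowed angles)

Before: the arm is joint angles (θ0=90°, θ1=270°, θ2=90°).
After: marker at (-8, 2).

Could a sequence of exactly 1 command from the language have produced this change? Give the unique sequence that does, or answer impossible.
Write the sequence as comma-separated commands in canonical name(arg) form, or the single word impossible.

rotate(0, 90)

initial: joint angles (θ0=90°, θ1=270°, θ2=90°)
t=1 rotate(0, 90) ⇒ joint angles (θ0=180°, θ1=270°, θ2=90°)
all 7 alternatives checked — unique.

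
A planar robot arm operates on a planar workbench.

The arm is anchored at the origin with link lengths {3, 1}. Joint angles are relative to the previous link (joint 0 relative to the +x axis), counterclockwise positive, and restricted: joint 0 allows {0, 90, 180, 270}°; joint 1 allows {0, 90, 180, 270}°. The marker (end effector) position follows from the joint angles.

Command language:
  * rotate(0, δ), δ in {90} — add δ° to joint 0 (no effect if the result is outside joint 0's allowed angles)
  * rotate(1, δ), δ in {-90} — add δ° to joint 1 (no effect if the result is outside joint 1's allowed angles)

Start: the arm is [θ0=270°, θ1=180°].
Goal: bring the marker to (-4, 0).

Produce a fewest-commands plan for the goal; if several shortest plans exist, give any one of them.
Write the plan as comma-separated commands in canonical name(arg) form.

t0: [θ0=270°, θ1=180°]
t=1 rotate(1, -90) ⇒ [θ0=270°, θ1=90°]
t=2 rotate(1, -90) ⇒ [θ0=270°, θ1=0°]
t=3 rotate(0, 90) ⇒ [θ0=0°, θ1=0°]
t=4 rotate(0, 90) ⇒ [θ0=90°, θ1=0°]
t=5 rotate(0, 90) ⇒ [θ0=180°, θ1=0°]
minimal: 5 command(s), checked below 5.

rotate(1, -90), rotate(1, -90), rotate(0, 90), rotate(0, 90), rotate(0, 90)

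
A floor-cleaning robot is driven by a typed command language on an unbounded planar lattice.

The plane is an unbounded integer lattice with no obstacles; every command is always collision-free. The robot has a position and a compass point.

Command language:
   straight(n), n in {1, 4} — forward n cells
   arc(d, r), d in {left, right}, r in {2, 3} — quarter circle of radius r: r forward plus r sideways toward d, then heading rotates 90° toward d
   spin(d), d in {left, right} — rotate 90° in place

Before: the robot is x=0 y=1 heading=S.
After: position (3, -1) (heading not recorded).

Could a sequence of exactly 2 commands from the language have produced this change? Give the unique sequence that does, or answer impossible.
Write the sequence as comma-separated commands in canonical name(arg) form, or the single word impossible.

key: order matters: swapping arc(left, 2) and straight(1) lands elsewhere
t0: x=0 y=1 heading=S
1. arc(left, 2) → x=2 y=-1 heading=E
2. straight(1) → x=3 y=-1 heading=E
all 64 alternatives checked — unique.

arc(left, 2), straight(1)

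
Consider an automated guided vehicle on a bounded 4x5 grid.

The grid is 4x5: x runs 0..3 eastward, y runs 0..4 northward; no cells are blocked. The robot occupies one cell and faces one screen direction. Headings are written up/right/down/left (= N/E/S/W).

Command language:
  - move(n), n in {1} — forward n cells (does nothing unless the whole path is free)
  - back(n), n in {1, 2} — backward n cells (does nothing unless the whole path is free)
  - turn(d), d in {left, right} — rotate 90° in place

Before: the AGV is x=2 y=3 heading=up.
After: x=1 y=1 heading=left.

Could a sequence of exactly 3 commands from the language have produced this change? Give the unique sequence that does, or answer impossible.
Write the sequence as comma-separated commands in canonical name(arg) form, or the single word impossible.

back(2), turn(left), move(1)

key: order matters: swapping back(2) and move(1) lands elsewhere
from: x=2 y=3 heading=up
t=1 back(2) ⇒ x=2 y=1 heading=up
t=2 turn(left) ⇒ x=2 y=1 heading=left
t=3 move(1) ⇒ x=1 y=1 heading=left
all 125 alternatives checked — unique.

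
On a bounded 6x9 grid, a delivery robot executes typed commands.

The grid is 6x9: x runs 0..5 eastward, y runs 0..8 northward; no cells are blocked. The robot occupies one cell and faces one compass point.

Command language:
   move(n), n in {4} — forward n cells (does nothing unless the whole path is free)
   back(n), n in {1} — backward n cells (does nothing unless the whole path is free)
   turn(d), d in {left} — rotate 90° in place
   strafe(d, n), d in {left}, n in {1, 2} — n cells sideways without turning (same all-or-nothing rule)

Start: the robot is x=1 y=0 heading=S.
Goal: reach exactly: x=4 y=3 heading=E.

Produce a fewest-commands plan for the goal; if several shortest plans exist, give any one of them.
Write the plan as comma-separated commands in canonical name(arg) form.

back(1), strafe(left, 2), strafe(left, 1), turn(left), strafe(left, 2)

t0: x=1 y=0 heading=S
t=1 back(1) ⇒ x=1 y=1 heading=S
t=2 strafe(left, 2) ⇒ x=3 y=1 heading=S
t=3 strafe(left, 1) ⇒ x=4 y=1 heading=S
t=4 turn(left) ⇒ x=4 y=1 heading=E
t=5 strafe(left, 2) ⇒ x=4 y=3 heading=E
nothing shorter than 5 reaches the goal.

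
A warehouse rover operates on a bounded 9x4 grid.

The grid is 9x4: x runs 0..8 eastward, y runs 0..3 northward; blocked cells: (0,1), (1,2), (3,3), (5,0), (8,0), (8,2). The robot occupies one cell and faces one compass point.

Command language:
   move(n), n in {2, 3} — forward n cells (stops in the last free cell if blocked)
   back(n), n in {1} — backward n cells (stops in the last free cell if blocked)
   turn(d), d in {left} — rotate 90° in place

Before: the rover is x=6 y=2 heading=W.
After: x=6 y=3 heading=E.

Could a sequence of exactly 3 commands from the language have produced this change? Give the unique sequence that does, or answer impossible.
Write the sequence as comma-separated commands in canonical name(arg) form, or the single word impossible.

turn(left), back(1), turn(left)

key: position moved to (6,3) AND the heading swung to E — translation plus rotation needed
start: x=6 y=2 heading=W
t=1 turn(left) ⇒ x=6 y=2 heading=S
t=2 back(1) ⇒ x=6 y=3 heading=S
t=3 turn(left) ⇒ x=6 y=3 heading=E
no other 3-command option fits: unique.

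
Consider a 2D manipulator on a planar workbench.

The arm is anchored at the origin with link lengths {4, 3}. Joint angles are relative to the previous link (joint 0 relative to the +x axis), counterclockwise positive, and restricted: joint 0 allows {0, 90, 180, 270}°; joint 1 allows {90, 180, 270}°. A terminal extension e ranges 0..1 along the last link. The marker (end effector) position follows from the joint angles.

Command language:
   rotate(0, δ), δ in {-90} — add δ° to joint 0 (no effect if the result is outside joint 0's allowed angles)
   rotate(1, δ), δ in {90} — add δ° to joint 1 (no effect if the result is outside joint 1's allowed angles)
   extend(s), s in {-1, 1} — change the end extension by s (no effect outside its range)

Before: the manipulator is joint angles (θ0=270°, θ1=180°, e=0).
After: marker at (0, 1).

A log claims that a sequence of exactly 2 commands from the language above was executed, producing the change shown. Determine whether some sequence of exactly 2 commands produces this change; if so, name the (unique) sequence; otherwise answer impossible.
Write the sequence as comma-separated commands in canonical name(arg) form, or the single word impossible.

rotate(0, -90), rotate(0, -90)

begin: joint angles (θ0=270°, θ1=180°, e=0)
1. rotate(0, -90) → joint angles (θ0=180°, θ1=180°, e=0)
2. rotate(0, -90) → joint angles (θ0=90°, θ1=180°, e=0)
all 16 alternatives checked — unique.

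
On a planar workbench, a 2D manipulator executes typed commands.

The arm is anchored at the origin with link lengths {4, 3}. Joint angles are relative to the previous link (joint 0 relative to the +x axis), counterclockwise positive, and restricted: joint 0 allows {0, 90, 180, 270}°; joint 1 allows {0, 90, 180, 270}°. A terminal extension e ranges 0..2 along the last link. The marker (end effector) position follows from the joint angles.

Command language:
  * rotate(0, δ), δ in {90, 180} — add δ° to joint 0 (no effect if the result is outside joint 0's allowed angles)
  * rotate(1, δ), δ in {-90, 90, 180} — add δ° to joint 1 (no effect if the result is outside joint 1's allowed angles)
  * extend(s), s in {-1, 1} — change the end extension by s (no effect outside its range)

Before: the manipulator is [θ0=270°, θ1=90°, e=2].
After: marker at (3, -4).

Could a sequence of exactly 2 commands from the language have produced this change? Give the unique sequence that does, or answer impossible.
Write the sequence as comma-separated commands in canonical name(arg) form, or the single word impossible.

extend(-1), extend(-1)

start: [θ0=270°, θ1=90°, e=2]
[1] after extend(-1): [θ0=270°, θ1=90°, e=1]
[2] after extend(-1): [θ0=270°, θ1=90°, e=0]
uniquely the one of 49 2-step routes that fits.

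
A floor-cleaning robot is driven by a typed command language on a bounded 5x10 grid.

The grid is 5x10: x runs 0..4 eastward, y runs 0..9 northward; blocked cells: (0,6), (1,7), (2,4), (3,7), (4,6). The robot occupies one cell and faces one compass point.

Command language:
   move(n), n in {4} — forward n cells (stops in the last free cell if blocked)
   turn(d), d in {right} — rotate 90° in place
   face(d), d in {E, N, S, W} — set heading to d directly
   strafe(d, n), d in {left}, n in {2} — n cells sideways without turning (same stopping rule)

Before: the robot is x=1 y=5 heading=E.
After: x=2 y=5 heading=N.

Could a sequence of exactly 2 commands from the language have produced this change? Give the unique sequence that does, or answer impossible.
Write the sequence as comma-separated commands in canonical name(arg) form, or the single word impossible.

all 49 sequences checked — none match.

impossible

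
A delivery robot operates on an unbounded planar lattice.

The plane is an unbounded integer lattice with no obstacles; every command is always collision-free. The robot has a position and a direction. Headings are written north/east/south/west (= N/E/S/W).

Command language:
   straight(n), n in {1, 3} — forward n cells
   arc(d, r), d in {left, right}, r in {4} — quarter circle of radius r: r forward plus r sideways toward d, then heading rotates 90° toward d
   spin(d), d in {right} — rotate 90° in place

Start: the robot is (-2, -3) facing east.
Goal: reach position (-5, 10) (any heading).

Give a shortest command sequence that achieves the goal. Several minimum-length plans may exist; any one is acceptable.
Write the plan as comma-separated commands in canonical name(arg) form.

from: (-2, -3) facing east
1. straight(1) → (-1, -3) facing east
2. arc(left, 4) → (3, 1) facing north
3. straight(1) → (3, 2) facing north
4. arc(left, 4) → (-1, 6) facing west
5. arc(right, 4) → (-5, 10) facing north
minimal: 5 command(s), checked below 5.

straight(1), arc(left, 4), straight(1), arc(left, 4), arc(right, 4)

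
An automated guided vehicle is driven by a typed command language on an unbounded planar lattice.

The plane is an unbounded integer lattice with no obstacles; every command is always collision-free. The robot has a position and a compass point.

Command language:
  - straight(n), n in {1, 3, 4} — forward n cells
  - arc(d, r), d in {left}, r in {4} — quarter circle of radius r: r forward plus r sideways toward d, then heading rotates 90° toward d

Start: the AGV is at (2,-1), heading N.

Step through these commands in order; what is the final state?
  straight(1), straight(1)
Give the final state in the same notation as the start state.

begin: at (2,-1), heading N
1. straight(1) → at (2,0), heading N
2. straight(1) → at (2,1), heading N

at (2,1), heading N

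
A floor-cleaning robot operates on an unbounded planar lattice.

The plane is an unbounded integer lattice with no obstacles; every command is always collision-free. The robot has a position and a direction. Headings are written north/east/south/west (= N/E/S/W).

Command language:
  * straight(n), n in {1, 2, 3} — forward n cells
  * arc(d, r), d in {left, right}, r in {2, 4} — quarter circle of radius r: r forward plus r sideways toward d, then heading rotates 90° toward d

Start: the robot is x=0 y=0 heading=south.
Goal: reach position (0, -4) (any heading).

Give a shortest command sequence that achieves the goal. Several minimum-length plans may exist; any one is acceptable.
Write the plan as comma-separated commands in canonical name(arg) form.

initial: x=0 y=0 heading=south
t=1 straight(2) ⇒ x=0 y=-2 heading=south
t=2 straight(2) ⇒ x=0 y=-4 heading=south
nothing shorter than 2 reaches the goal.

straight(2), straight(2)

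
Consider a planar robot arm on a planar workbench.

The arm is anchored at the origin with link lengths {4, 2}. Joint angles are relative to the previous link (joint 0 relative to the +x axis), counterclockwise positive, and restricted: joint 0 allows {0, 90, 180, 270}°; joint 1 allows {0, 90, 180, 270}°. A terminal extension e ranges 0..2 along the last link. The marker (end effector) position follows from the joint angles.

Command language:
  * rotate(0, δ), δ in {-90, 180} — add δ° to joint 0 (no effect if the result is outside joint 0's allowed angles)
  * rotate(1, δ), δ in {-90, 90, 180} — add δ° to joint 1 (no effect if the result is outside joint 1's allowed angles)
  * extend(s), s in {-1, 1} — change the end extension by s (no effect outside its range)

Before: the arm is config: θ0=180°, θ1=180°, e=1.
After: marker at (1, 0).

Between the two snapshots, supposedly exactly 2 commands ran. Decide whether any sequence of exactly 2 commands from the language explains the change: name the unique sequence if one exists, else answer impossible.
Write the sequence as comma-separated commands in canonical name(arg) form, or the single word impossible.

initial: config: θ0=180°, θ1=180°, e=1
[1] after rotate(0, -90): config: θ0=90°, θ1=180°, e=1
[2] after rotate(0, -90): config: θ0=0°, θ1=180°, e=1
all 49 alternatives checked — unique.

rotate(0, -90), rotate(0, -90)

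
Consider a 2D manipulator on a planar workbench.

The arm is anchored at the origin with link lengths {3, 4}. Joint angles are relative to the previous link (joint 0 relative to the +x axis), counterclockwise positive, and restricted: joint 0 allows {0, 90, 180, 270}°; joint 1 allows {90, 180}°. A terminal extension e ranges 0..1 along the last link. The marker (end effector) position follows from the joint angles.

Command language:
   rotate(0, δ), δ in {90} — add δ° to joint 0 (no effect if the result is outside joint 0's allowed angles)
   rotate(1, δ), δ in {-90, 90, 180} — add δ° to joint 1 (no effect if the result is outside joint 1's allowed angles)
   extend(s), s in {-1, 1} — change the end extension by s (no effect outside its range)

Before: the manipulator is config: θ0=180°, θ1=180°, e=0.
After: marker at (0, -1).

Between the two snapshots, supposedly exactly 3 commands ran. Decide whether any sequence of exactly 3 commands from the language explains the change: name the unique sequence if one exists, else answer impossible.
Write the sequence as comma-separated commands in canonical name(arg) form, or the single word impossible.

rotate(0, 90), rotate(0, 90), rotate(0, 90)

initial: config: θ0=180°, θ1=180°, e=0
step 1 (rotate(0, 90)): config: θ0=270°, θ1=180°, e=0
step 2 (rotate(0, 90)): config: θ0=0°, θ1=180°, e=0
step 3 (rotate(0, 90)): config: θ0=90°, θ1=180°, e=0
all 216 alternatives checked — unique.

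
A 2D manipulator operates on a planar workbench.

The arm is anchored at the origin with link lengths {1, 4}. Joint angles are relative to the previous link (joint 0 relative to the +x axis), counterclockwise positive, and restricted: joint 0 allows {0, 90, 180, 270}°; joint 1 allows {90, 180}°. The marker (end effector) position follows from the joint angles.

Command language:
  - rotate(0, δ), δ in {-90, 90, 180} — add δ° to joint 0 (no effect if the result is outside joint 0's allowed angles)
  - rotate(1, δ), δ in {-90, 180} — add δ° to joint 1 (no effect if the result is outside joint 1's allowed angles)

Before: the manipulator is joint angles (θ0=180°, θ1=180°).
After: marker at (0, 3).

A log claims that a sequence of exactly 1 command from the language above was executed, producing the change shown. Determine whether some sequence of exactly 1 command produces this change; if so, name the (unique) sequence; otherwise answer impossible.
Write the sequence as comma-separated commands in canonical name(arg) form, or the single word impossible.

initial: joint angles (θ0=180°, θ1=180°)
t=1 rotate(0, 90) ⇒ joint angles (θ0=270°, θ1=180°)
no rival 1-sequence matches.

rotate(0, 90)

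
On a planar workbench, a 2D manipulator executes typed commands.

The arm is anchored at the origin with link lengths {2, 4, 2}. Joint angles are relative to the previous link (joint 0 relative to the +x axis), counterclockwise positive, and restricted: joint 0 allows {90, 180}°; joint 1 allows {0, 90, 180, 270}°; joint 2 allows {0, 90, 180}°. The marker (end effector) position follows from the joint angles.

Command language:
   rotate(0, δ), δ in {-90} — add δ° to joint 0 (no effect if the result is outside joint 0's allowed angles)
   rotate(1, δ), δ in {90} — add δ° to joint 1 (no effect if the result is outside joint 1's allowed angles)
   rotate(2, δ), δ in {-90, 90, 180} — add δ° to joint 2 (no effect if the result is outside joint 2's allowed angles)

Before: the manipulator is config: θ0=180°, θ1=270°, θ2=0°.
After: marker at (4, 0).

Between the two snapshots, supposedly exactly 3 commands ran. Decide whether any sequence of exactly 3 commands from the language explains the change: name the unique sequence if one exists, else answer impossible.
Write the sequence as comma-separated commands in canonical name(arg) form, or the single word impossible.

rotate(1, 90), rotate(1, 90), rotate(1, 90)

initial: config: θ0=180°, θ1=270°, θ2=0°
[1] after rotate(1, 90): config: θ0=180°, θ1=0°, θ2=0°
[2] after rotate(1, 90): config: θ0=180°, θ1=90°, θ2=0°
[3] after rotate(1, 90): config: θ0=180°, θ1=180°, θ2=0°
no rival 3-sequence matches.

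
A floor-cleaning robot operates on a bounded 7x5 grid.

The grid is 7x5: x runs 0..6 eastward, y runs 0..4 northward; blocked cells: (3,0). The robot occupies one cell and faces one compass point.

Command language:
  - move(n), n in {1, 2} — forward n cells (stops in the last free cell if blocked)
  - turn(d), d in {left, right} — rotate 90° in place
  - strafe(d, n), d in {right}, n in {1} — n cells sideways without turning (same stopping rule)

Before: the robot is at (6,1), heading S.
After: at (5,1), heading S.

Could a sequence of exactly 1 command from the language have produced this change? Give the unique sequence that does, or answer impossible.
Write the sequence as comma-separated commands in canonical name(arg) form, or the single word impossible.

key: heading stays S — the single command does not turn
from: at (6,1), heading S
[1] after strafe(right, 1): at (5,1), heading S
no other 1-command option fits: unique.

strafe(right, 1)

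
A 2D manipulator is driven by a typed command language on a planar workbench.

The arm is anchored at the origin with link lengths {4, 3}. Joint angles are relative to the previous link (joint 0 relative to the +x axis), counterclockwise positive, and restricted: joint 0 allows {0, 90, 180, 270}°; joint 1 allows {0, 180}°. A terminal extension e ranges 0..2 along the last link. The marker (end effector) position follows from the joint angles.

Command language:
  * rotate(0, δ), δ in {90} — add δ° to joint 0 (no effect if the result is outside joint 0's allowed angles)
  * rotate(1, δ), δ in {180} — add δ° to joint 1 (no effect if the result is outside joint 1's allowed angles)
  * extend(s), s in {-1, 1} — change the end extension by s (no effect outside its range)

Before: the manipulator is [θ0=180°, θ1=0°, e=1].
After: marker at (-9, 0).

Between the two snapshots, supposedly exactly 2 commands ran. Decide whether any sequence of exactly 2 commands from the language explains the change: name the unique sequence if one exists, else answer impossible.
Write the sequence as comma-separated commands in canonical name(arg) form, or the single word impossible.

from: [θ0=180°, θ1=0°, e=1]
1. extend(1) → [θ0=180°, θ1=0°, e=2]
2. extend(1) → [θ0=180°, θ1=0°, e=2]
no rival 2-sequence matches.

extend(1), extend(1)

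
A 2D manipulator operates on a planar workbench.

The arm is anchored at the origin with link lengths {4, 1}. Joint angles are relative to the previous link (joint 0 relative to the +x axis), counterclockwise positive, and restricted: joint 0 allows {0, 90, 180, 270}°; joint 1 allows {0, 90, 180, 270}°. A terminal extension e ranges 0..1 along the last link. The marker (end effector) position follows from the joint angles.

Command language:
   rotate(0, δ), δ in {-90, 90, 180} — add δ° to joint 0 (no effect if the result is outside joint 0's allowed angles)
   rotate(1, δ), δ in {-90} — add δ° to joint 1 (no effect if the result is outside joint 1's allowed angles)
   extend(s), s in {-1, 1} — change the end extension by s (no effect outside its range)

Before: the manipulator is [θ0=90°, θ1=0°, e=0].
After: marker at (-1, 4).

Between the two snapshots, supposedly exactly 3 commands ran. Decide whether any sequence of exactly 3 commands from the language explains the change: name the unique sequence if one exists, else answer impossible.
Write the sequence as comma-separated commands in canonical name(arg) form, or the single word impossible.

from: [θ0=90°, θ1=0°, e=0]
t=1 rotate(1, -90) ⇒ [θ0=90°, θ1=270°, e=0]
t=2 rotate(1, -90) ⇒ [θ0=90°, θ1=180°, e=0]
t=3 rotate(1, -90) ⇒ [θ0=90°, θ1=90°, e=0]
uniquely the one of 216 3-step routes that fits.

rotate(1, -90), rotate(1, -90), rotate(1, -90)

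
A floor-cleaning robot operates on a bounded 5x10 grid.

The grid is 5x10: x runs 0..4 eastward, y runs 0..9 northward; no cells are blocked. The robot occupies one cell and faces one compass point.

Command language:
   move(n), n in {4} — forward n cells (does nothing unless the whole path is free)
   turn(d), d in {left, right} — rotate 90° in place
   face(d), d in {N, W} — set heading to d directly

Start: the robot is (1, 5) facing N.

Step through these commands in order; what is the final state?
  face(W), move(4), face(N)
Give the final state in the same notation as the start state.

initial: (1, 5) facing N
step 1 (face(W)): (1, 5) facing W
step 2 (move(4)): (1, 5) facing W
step 3 (face(N)): (1, 5) facing N

(1, 5) facing N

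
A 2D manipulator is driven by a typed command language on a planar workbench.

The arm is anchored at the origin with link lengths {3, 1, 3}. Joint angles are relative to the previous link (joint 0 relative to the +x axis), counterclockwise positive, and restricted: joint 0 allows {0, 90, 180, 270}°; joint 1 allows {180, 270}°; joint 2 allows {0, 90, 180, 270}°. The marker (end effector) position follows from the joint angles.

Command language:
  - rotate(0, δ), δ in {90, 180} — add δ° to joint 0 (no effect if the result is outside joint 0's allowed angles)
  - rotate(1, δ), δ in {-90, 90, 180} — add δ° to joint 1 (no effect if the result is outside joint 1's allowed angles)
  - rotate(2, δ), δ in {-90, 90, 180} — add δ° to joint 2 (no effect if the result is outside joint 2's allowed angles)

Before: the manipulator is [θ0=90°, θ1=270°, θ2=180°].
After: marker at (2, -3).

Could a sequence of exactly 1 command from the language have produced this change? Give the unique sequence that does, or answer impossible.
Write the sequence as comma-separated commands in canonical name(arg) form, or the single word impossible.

begin: [θ0=90°, θ1=270°, θ2=180°]
[1] after rotate(0, 180): [θ0=270°, θ1=270°, θ2=180°]
no other 1-command option fits: unique.

rotate(0, 180)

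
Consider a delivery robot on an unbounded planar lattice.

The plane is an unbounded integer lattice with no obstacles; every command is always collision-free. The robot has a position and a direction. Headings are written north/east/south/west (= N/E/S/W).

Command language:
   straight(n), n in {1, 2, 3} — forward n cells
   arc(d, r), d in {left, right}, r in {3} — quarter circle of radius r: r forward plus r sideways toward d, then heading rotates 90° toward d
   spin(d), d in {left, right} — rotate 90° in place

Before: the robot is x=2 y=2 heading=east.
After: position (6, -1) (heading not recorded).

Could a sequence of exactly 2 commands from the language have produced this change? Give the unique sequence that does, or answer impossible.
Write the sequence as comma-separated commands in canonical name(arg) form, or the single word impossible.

straight(1), arc(right, 3)

key: order matters: swapping straight(1) and arc(right, 3) lands elsewhere
t0: x=2 y=2 heading=east
step 1 (straight(1)): x=3 y=2 heading=east
step 2 (arc(right, 3)): x=6 y=-1 heading=south
all 49 alternatives checked — unique.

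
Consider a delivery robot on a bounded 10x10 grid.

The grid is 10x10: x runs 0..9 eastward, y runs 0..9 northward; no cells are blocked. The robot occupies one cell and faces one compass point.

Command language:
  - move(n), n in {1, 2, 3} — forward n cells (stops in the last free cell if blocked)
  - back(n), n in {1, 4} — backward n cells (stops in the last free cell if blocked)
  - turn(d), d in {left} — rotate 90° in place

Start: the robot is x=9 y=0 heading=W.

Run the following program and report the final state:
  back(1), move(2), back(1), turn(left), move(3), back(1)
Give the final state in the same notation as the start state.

begin: x=9 y=0 heading=W
t=1 back(1) ⇒ x=9 y=0 heading=W
t=2 move(2) ⇒ x=7 y=0 heading=W
t=3 back(1) ⇒ x=8 y=0 heading=W
t=4 turn(left) ⇒ x=8 y=0 heading=S
t=5 move(3) ⇒ x=8 y=0 heading=S
t=6 back(1) ⇒ x=8 y=1 heading=S

x=8 y=1 heading=S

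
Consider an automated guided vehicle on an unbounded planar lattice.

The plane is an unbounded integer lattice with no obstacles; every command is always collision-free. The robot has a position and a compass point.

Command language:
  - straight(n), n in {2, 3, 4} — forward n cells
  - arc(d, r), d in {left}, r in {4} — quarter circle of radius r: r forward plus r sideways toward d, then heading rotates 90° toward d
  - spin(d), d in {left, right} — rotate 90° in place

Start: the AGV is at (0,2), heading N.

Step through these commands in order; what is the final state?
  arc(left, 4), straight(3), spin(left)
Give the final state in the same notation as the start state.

at (-7,6), heading S

initial: at (0,2), heading N
[1] after arc(left, 4): at (-4,6), heading W
[2] after straight(3): at (-7,6), heading W
[3] after spin(left): at (-7,6), heading S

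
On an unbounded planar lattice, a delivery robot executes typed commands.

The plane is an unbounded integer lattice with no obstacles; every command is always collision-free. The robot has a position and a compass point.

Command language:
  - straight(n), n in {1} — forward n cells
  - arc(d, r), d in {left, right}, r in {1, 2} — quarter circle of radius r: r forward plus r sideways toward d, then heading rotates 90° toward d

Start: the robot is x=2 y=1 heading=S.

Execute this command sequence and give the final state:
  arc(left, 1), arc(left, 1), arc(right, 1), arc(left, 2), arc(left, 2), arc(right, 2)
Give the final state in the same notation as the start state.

t0: x=2 y=1 heading=S
t=1 arc(left, 1) ⇒ x=3 y=0 heading=E
t=2 arc(left, 1) ⇒ x=4 y=1 heading=N
t=3 arc(right, 1) ⇒ x=5 y=2 heading=E
t=4 arc(left, 2) ⇒ x=7 y=4 heading=N
t=5 arc(left, 2) ⇒ x=5 y=6 heading=W
t=6 arc(right, 2) ⇒ x=3 y=8 heading=N

x=3 y=8 heading=N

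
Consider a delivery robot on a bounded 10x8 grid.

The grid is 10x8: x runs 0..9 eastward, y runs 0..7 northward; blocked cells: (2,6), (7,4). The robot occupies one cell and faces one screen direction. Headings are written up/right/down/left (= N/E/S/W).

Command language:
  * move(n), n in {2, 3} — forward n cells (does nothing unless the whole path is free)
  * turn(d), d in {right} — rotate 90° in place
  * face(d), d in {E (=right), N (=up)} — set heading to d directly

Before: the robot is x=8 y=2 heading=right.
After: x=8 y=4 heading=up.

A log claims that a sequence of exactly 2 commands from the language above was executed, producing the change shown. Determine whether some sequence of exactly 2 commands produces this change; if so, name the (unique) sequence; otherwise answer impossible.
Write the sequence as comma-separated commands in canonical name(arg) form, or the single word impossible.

key: order matters: swapping face(N) and move(2) lands elsewhere
t0: x=8 y=2 heading=right
step 1 (face(N)): x=8 y=2 heading=up
step 2 (move(2)): x=8 y=4 heading=up
all 25 alternatives checked — unique.

face(N), move(2)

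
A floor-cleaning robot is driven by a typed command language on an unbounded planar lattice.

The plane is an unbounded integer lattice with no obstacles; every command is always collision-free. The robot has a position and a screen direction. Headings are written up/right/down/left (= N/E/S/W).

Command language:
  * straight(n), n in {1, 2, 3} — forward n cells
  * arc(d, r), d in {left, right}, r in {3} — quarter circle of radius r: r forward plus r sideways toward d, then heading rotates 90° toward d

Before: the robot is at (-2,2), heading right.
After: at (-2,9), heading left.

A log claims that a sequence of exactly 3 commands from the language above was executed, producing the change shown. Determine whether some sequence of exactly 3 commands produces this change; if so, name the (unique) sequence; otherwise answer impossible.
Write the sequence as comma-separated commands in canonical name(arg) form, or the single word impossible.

arc(left, 3), straight(1), arc(left, 3)

key: cell and facing (now W) both changed — the 3 commands mix motion and turning
begin: at (-2,2), heading right
step 1 (arc(left, 3)): at (1,5), heading up
step 2 (straight(1)): at (1,6), heading up
step 3 (arc(left, 3)): at (-2,9), heading left
no other 3-command option fits: unique.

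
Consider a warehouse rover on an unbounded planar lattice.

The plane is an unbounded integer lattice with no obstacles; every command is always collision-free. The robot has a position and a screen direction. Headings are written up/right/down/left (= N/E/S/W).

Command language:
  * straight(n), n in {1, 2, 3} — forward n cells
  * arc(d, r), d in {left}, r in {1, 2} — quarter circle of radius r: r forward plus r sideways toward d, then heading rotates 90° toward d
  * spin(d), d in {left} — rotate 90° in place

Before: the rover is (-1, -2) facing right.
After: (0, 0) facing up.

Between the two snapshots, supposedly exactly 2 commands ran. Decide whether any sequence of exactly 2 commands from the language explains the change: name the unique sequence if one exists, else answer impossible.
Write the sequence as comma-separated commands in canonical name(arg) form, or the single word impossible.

arc(left, 1), straight(1)

key: running straight(1) before arc(left, 1) would end elsewhere — order is forced
start: (-1, -2) facing right
t=1 arc(left, 1) ⇒ (0, -1) facing up
t=2 straight(1) ⇒ (0, 0) facing up
no rival 2-sequence matches.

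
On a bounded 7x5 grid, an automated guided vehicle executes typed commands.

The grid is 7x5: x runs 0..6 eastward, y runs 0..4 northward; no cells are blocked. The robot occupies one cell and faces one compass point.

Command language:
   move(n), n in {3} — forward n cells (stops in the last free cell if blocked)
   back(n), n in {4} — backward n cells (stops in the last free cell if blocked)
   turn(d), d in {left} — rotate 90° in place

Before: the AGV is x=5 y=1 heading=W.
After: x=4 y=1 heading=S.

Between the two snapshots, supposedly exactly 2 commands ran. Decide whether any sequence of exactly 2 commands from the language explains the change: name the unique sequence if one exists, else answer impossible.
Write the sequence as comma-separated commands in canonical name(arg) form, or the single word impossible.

all 9 sequences checked — none match.

impossible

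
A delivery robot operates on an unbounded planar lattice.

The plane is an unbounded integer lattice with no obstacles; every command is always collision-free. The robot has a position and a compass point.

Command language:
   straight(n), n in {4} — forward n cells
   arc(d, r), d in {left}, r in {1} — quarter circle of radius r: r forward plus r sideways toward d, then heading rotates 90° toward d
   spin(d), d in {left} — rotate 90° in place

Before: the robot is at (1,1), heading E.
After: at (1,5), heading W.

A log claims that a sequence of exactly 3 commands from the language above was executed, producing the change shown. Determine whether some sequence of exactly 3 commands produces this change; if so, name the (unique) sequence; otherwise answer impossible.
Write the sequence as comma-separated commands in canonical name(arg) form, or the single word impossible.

spin(left), straight(4), spin(left)

key: cell and facing (now W) both changed — the 3 commands mix motion and turning
t0: at (1,1), heading E
step 1 (spin(left)): at (1,1), heading N
step 2 (straight(4)): at (1,5), heading N
step 3 (spin(left)): at (1,5), heading W
no other 3-command option fits: unique.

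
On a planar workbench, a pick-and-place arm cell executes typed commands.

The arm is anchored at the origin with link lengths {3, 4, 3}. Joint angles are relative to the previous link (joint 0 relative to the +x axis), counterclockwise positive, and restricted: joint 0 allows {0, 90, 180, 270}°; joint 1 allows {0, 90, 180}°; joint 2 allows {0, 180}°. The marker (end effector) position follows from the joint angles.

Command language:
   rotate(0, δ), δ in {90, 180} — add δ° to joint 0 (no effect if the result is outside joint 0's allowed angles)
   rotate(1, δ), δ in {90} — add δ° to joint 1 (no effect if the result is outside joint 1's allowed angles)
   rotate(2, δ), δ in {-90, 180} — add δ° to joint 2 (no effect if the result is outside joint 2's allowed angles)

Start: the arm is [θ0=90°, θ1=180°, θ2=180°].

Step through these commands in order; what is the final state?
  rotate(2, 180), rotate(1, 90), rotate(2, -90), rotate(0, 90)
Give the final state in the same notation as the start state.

[θ0=180°, θ1=180°, θ2=0°]

t0: [θ0=90°, θ1=180°, θ2=180°]
[1] after rotate(2, 180): [θ0=90°, θ1=180°, θ2=0°]
[2] after rotate(1, 90): [θ0=90°, θ1=180°, θ2=0°]
[3] after rotate(2, -90): [θ0=90°, θ1=180°, θ2=0°]
[4] after rotate(0, 90): [θ0=180°, θ1=180°, θ2=0°]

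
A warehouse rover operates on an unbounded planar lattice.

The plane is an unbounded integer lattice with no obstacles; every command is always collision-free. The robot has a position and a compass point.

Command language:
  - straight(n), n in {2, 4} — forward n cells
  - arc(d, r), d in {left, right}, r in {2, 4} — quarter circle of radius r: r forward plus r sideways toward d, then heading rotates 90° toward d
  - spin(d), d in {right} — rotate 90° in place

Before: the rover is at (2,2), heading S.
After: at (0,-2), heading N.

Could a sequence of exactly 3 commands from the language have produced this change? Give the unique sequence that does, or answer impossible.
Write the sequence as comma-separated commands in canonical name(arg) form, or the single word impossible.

key: position moved to (0,-2) AND the heading swung to N — translation plus rotation needed
start: at (2,2), heading S
[1] after straight(2): at (2,0), heading S
[2] after arc(right, 2): at (0,-2), heading W
[3] after spin(right): at (0,-2), heading N
uniquely the one of 343 3-step routes that fits.

straight(2), arc(right, 2), spin(right)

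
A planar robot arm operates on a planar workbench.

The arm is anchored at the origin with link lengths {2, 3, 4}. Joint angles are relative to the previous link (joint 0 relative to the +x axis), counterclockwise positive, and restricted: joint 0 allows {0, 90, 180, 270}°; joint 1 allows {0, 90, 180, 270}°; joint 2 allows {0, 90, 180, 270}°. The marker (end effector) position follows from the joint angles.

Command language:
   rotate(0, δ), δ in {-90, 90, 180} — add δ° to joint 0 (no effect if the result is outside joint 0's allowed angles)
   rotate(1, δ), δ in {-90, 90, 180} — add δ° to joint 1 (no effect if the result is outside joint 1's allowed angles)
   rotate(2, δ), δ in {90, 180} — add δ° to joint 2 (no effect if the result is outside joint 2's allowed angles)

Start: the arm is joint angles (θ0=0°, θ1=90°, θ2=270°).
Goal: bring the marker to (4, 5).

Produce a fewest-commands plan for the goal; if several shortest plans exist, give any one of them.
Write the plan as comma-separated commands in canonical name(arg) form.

rotate(0, 90), rotate(1, -90)

from: joint angles (θ0=0°, θ1=90°, θ2=270°)
[1] after rotate(0, 90): joint angles (θ0=90°, θ1=90°, θ2=270°)
[2] after rotate(1, -90): joint angles (θ0=90°, θ1=0°, θ2=270°)
no 1-step plan works, so 2 is optimal.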